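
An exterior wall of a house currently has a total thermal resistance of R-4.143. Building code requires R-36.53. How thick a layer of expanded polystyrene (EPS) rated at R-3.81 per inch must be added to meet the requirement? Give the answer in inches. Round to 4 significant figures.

8.501 in

ΔR = 36.53 − 4.143 = 32.387 ft²·°F·h/BTU
L = ΔR / (R/in) = 32.387/3.81 = 8.5005 in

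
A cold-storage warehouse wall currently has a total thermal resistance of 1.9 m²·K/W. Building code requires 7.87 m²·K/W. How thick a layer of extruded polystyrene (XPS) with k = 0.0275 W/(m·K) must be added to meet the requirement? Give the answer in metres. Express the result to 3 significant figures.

ΔR = 7.87 − 1.9 = 5.97 m²·K/W
L = ΔR × k = 5.97 × 0.0275 = 0.1642 m

0.164 m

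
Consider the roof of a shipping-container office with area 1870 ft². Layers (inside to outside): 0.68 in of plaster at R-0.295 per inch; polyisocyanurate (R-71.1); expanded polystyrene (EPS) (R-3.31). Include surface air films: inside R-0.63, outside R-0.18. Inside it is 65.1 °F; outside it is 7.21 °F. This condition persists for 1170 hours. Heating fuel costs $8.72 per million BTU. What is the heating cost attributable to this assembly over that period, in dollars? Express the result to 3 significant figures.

14.6 dollars

0.68 × 0.295 = 0.2006
R_total = 0.63 + 0.2006 + 71.1 + 3.31 + 0.18 = 75.42 ft²·°F·h/BTU
Q = 1870 × (65.1 − 7.21) / 75.42 = 1435 BTU/h
E = 1435 × 1170 = 1679000 BTU
Cost = 1679000/10⁶ × 8.72 = $14.64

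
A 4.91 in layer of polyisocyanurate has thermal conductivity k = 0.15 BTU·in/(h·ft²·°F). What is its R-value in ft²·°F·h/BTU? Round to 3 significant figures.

R = L/k = 4.91/0.15 = 32.73 ft²·°F·h/BTU

32.7 ft²·°F·h/BTU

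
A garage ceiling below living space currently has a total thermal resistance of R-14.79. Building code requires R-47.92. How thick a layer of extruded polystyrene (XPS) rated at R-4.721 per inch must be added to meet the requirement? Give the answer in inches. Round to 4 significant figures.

7.018 in

ΔR = 47.92 − 14.79 = 33.13 ft²·°F·h/BTU
L = ΔR / (R/in) = 33.13/4.721 = 7.0176 in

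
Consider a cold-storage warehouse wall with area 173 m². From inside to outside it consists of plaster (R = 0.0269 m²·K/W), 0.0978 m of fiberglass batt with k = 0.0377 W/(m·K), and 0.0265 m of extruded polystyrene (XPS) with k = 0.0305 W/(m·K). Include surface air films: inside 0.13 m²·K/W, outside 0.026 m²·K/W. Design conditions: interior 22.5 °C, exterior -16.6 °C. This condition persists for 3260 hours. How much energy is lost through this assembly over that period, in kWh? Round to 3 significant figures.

6050 kWh

0.0978/0.0377 = 2.594
0.0265/0.0305 = 0.8689
R_total = 0.13 + 0.0269 + 2.594 + 0.8689 + 0.026 = 3.646 m²·K/W
Q = 173 × (22.5 − (-16.6)) / 3.646 = 1855 W
E = 1855 W × 3260 h / 1000 = 6048 kWh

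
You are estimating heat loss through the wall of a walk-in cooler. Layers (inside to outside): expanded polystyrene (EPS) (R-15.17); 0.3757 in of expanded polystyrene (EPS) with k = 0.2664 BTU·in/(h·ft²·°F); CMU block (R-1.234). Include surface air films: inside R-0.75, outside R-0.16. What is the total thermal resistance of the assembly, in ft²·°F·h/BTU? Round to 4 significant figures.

0.3757/0.2664 = 1.4103
R_total = 0.75 + 15.17 + 1.4103 + 1.234 + 0.16 = 18.724 ft²·°F·h/BTU

18.72 ft²·°F·h/BTU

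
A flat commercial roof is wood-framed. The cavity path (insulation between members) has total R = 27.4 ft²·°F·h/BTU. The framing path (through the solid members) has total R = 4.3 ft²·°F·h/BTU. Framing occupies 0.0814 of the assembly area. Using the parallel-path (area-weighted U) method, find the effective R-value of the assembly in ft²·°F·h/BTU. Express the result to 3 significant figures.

19.1 ft²·°F·h/BTU

U_eff = 0.9186/27.4 + 0.0814/4.3 = 0.03353 + 0.01893 = 0.05246
R_eff = 1/U_eff = 19.06 ft²·°F·h/BTU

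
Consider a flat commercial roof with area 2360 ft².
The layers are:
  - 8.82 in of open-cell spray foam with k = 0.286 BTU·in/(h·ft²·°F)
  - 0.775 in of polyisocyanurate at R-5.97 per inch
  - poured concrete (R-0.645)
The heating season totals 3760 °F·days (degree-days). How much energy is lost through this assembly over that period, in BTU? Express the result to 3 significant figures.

5900000 BTU

8.82/0.286 = 30.84
0.775 × 5.97 = 4.627
R_total = 30.84 + 4.627 + 0.645 = 36.11 ft²·°F·h/BTU
E = A × HDD × 24 / R = 2360 × 3760 × 24 / 36.11 = 5898000 BTU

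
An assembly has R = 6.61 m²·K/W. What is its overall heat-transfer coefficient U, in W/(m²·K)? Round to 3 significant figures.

U = 1/R = 1/6.61 = 0.1513

0.151 W/(m²·K)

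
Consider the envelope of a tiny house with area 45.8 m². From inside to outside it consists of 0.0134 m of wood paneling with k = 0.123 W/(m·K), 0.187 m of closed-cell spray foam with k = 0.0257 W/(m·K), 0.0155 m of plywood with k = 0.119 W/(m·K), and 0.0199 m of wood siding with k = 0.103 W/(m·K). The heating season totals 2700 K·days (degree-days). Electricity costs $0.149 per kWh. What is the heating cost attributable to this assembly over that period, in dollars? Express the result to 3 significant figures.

0.0134/0.123 = 0.1089
0.187/0.0257 = 7.276
0.0155/0.119 = 0.1303
0.0199/0.103 = 0.1932
R_total = 0.1089 + 7.276 + 0.1303 + 0.1932 = 7.709 m²·K/W
E = A × HDD × 24 / R / 1000 = 45.8 × 2700 × 24 / 7.709 / 1000 = 385 kWh
Cost = 385 × 0.149 = $57.37

57.4 dollars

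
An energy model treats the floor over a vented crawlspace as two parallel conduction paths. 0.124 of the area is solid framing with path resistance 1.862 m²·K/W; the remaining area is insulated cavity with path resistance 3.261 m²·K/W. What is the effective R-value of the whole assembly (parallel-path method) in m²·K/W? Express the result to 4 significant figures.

U_eff = 0.876/3.261 + 0.124/1.862 = 0.26863 + 0.066595 = 0.33522
R_eff = 1/U_eff = 2.9831 m²·K/W

2.983 m²·K/W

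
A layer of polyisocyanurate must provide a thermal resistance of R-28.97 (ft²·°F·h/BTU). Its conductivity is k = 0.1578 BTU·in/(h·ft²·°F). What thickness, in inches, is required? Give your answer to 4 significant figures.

4.571 in

L = R × k = 28.97 × 0.1578 = 4.5715 in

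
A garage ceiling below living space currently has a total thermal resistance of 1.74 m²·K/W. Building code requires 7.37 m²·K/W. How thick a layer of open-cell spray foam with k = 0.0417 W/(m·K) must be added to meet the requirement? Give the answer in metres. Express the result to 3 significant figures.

ΔR = 7.37 − 1.74 = 5.63 m²·K/W
L = ΔR × k = 5.63 × 0.0417 = 0.2348 m

0.235 m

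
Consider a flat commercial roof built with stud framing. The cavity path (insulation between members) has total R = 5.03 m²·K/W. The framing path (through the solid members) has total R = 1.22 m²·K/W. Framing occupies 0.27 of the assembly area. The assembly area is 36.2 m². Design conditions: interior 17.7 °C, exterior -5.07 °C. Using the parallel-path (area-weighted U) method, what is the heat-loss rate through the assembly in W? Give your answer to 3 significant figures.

302 W

U_eff = 0.73/5.03 + 0.27/1.22 = 0.1451 + 0.2213 = 0.3664
R_eff = 1/U_eff = 2.729 m²·K/W
Q = 36.2 × (17.7 − (-5.07)) / 2.729 = 302 W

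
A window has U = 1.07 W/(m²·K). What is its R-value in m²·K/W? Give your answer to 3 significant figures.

R = 1/U = 1/1.07 = 0.9346

0.935 m²·K/W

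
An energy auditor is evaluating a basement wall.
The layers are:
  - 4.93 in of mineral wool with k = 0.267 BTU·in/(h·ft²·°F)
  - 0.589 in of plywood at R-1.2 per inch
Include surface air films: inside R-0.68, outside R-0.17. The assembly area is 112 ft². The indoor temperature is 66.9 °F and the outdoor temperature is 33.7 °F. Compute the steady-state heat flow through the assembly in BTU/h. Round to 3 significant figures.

4.93/0.267 = 18.46
0.589 × 1.2 = 0.7068
R_total = 0.68 + 18.46 + 0.7068 + 0.17 = 20.02 ft²·°F·h/BTU
Q = A·ΔT/R = 112 × (66.9 − 33.7) / 20.02 = 185.7 BTU/h

186 BTU/h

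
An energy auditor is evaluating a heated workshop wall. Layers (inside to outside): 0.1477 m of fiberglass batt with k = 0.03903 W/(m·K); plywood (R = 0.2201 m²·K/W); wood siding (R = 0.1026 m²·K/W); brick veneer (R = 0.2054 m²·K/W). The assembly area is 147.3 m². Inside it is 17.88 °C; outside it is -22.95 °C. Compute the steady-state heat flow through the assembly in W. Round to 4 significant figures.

1395 W

0.1477/0.03903 = 3.7843
R_total = 3.7843 + 0.2201 + 0.1026 + 0.2054 = 4.3124 m²·K/W
Q = A·ΔT/R = 147.3 × (17.88 − (-22.95)) / 4.3124 = 1394.7 W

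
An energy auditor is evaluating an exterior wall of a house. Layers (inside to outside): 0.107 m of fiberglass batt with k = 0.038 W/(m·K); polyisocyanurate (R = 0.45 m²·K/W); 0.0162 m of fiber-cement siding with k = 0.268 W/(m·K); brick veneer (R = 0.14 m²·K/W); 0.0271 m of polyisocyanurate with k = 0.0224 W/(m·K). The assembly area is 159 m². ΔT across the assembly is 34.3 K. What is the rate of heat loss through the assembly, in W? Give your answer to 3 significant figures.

0.107/0.038 = 2.816
0.0162/0.268 = 0.06045
0.0271/0.0224 = 1.21
R_total = 2.816 + 0.45 + 0.06045 + 0.14 + 1.21 = 4.676 m²·K/W
Q = A·ΔT/R = 159 × 34.3 / 4.676 = 1166 W

1170 W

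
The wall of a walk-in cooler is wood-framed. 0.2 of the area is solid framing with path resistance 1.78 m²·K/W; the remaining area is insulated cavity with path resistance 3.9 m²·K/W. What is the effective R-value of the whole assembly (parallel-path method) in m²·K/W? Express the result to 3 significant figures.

U_eff = 0.8/3.9 + 0.2/1.78 = 0.2051 + 0.1124 = 0.3175
R_eff = 1/U_eff = 3.15 m²·K/W

3.15 m²·K/W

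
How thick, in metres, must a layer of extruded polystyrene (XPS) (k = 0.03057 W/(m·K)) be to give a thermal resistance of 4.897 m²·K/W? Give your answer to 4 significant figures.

0.1497 m

L = R·k = 4.897 × 0.03057 = 0.1497 m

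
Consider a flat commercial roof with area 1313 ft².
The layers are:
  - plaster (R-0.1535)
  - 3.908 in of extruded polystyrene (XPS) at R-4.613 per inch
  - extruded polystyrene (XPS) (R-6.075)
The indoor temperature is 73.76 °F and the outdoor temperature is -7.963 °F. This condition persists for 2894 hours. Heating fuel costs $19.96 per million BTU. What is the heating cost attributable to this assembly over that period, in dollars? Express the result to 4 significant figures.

255.5 dollars

3.908 × 4.613 = 18.028
R_total = 0.1535 + 18.028 + 6.075 = 24.256 ft²·°F·h/BTU
Q = 1313 × (73.76 − (-7.963)) / 24.256 = 4423.7 BTU/h
E = 4423.7 × 2894 = 12802000 BTU
Cost = 12802000/10⁶ × 19.96 = $255.53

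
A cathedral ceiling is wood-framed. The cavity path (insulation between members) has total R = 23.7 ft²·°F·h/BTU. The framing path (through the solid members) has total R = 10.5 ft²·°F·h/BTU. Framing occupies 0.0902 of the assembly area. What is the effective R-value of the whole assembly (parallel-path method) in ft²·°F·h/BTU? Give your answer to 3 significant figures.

21.3 ft²·°F·h/BTU

U_eff = 0.9098/23.7 + 0.0902/10.5 = 0.03839 + 0.00859 = 0.04698
R_eff = 1/U_eff = 21.29 ft²·°F·h/BTU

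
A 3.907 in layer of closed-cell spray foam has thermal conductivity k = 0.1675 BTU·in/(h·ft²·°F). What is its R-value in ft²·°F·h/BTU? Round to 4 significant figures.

23.33 ft²·°F·h/BTU

R = L/k = 3.907/0.1675 = 23.325 ft²·°F·h/BTU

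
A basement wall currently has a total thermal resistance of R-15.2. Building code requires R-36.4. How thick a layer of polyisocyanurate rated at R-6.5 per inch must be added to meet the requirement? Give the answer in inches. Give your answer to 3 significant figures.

ΔR = 36.4 − 15.2 = 21.2 ft²·°F·h/BTU
L = ΔR / (R/in) = 21.2/6.5 = 3.262 in

3.26 in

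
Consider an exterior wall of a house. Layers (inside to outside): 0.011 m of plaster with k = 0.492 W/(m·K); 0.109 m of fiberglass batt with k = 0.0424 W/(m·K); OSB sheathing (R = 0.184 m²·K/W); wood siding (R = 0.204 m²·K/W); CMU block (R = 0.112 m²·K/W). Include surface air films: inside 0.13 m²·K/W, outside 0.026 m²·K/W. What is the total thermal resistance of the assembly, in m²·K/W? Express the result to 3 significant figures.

0.011/0.492 = 0.02236
0.109/0.0424 = 2.571
R_total = 0.13 + 0.02236 + 2.571 + 0.184 + 0.204 + 0.112 + 0.026 = 3.249 m²·K/W

3.25 m²·K/W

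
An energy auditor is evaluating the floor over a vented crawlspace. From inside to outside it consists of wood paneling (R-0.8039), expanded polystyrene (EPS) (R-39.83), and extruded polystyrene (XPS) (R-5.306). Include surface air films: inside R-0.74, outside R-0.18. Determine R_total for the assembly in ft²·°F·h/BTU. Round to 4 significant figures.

R_total = 0.74 + 0.8039 + 39.83 + 5.306 + 0.18 = 46.86 ft²·°F·h/BTU

46.86 ft²·°F·h/BTU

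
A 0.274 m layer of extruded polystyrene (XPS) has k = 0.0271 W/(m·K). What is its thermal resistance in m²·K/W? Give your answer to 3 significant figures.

10.1 m²·K/W

R = L/k = 0.274/0.0271 = 10.11 m²·K/W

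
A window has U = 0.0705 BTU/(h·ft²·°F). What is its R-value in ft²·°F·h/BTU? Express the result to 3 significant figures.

R = 1/U = 1/0.0705 = 14.18

14.2 ft²·°F·h/BTU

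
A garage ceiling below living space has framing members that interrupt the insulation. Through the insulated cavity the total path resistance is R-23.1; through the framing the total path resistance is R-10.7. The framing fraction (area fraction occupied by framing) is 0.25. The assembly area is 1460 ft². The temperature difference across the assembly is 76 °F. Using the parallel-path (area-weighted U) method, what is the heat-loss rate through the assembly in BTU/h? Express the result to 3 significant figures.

6200 BTU/h

U_eff = 0.75/23.1 + 0.25/10.7 = 0.03247 + 0.02336 = 0.05583
R_eff = 1/U_eff = 17.91 ft²·°F·h/BTU
Q = 1460 × 76 / 17.91 = 6195 BTU/h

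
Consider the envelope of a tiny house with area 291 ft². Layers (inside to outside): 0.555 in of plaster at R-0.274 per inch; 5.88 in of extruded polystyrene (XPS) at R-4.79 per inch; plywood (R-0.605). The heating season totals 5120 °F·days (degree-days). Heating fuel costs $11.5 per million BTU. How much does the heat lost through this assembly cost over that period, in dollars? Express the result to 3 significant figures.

0.555 × 0.274 = 0.1521
5.88 × 4.79 = 28.17
R_total = 0.1521 + 28.17 + 0.605 = 28.92 ft²·°F·h/BTU
E = A × HDD × 24 / R = 291 × 5120 × 24 / 28.92 = 1236000 BTU
Cost = 1236000/10⁶ × 11.5 = $14.22

14.2 dollars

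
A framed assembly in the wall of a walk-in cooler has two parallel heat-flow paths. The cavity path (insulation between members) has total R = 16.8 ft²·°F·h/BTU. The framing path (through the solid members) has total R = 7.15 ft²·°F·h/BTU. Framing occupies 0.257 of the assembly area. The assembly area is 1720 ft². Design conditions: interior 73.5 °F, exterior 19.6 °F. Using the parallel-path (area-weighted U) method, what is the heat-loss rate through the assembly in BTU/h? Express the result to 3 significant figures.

U_eff = 0.743/16.8 + 0.257/7.15 = 0.04423 + 0.03594 = 0.08017
R_eff = 1/U_eff = 12.47 ft²·°F·h/BTU
Q = 1720 × (73.5 − 19.6) / 12.47 = 7432 BTU/h

7430 BTU/h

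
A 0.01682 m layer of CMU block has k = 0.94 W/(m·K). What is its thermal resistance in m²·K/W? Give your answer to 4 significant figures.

0.01789 m²·K/W

R = L/k = 0.01682/0.94 = 0.017894 m²·K/W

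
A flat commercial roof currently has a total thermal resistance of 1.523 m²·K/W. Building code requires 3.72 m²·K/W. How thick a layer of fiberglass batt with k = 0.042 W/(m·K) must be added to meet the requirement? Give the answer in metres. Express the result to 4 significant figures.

0.09227 m

ΔR = 3.72 − 1.523 = 2.197 m²·K/W
L = ΔR × k = 2.197 × 0.042 = 0.092274 m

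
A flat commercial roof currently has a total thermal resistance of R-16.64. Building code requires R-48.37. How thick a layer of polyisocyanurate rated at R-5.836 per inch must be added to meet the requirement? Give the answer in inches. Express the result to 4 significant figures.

ΔR = 48.37 − 16.64 = 31.73 ft²·°F·h/BTU
L = ΔR / (R/in) = 31.73/5.836 = 5.4369 in

5.437 in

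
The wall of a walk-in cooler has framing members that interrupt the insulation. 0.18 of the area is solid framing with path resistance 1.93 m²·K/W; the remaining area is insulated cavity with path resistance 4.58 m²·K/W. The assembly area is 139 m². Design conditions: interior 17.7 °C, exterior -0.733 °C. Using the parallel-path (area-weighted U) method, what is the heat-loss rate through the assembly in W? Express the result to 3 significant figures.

698 W

U_eff = 0.82/4.58 + 0.18/1.93 = 0.179 + 0.09326 = 0.2723
R_eff = 1/U_eff = 3.672 m²·K/W
Q = 139 × (17.7 − (-0.733)) / 3.672 = 697.7 W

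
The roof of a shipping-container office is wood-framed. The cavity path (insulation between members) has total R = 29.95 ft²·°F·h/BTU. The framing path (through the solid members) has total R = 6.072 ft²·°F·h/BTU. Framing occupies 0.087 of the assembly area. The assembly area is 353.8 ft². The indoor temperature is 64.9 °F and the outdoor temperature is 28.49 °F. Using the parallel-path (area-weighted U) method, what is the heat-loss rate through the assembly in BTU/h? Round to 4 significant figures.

U_eff = 0.913/29.95 + 0.087/6.072 = 0.030484 + 0.014328 = 0.044812
R_eff = 1/U_eff = 22.315 ft²·°F·h/BTU
Q = 353.8 × (64.9 − 28.49) / 22.315 = 577.26 BTU/h

577.3 BTU/h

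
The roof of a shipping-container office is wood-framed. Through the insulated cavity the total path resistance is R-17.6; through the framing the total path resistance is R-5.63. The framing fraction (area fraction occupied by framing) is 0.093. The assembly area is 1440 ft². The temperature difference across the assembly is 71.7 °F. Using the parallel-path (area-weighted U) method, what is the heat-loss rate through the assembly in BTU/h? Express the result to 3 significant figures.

7030 BTU/h

U_eff = 0.907/17.6 + 0.093/5.63 = 0.05153 + 0.01652 = 0.06805
R_eff = 1/U_eff = 14.69 ft²·°F·h/BTU
Q = 1440 × 71.7 / 14.69 = 7026 BTU/h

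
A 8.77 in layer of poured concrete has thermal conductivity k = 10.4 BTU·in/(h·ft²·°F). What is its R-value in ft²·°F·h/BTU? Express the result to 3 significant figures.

0.843 ft²·°F·h/BTU

R = L/k = 8.77/10.4 = 0.8433 ft²·°F·h/BTU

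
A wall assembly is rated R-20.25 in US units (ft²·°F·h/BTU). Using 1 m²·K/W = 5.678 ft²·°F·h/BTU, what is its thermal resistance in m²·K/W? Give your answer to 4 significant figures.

3.566 m²·K/W

R_SI = 20.25/5.678 = 3.5664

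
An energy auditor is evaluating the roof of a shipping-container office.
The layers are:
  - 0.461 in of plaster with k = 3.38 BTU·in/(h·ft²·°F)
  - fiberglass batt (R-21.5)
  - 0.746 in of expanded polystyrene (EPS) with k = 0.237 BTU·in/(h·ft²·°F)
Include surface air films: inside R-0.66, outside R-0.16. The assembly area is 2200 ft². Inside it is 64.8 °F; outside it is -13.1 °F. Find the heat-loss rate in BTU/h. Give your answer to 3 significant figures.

6690 BTU/h

0.461/3.38 = 0.1364
0.746/0.237 = 3.148
R_total = 0.66 + 0.1364 + 21.5 + 3.148 + 0.16 = 25.6 ft²·°F·h/BTU
Q = A·ΔT/R = 2200 × (64.8 − (-13.1)) / 25.6 = 6693 BTU/h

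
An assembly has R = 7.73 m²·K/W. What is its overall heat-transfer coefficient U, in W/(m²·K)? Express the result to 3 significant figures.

U = 1/R = 1/7.73 = 0.1294

0.129 W/(m²·K)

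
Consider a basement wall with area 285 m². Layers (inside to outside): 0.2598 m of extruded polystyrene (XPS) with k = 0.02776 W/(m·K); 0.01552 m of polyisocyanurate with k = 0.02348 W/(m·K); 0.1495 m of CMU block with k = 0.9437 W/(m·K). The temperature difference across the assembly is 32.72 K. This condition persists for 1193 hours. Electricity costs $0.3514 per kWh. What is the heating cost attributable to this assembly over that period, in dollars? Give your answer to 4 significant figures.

384.1 dollars

0.2598/0.02776 = 9.3588
0.01552/0.02348 = 0.66099
0.1495/0.9437 = 0.15842
R_total = 9.3588 + 0.66099 + 0.15842 = 10.178 m²·K/W
Q = 285 × 32.72 / 10.178 = 916.19 W
E = 916.19 W × 1193 h / 1000 = 1093 kWh
Cost = 1093 × 0.3514 = $384.09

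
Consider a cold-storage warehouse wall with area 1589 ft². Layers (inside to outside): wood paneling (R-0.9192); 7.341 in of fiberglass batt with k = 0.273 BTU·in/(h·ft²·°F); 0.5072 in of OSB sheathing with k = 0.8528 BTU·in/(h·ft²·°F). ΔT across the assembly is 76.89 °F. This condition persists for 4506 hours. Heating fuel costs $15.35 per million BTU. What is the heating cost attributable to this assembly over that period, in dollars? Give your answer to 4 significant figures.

297.5 dollars

7.341/0.273 = 26.89
0.5072/0.8528 = 0.59475
R_total = 0.9192 + 26.89 + 0.59475 = 28.404 ft²·°F·h/BTU
Q = 1589 × 76.89 / 28.404 = 4301.4 BTU/h
E = 4301.4 × 4506 = 19382000 BTU
Cost = 19382000/10⁶ × 15.35 = $297.52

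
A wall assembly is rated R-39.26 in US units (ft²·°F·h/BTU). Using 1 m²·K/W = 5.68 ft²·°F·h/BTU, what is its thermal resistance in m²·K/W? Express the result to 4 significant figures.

R_SI = 39.26/5.68 = 6.912

6.912 m²·K/W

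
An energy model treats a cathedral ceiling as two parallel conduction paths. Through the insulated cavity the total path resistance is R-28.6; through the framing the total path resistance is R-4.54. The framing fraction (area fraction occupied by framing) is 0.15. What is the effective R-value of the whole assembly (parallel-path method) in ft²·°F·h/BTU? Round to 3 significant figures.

15.9 ft²·°F·h/BTU

U_eff = 0.85/28.6 + 0.15/4.54 = 0.02972 + 0.03304 = 0.06276
R_eff = 1/U_eff = 15.93 ft²·°F·h/BTU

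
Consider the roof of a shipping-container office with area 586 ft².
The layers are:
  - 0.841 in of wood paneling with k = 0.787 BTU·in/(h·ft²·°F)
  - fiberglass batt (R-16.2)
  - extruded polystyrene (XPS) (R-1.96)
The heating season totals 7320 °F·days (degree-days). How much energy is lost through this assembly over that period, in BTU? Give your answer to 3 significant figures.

5350000 BTU

0.841/0.787 = 1.069
R_total = 1.069 + 16.2 + 1.96 = 19.23 ft²·°F·h/BTU
E = A × HDD × 24 / R = 586 × 7320 × 24 / 19.23 = 5354000 BTU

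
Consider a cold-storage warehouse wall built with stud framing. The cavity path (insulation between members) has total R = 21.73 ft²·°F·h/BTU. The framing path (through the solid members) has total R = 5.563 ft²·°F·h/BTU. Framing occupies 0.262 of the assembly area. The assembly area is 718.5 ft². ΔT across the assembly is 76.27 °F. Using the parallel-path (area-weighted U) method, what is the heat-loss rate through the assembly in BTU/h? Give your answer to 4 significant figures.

U_eff = 0.738/21.73 + 0.262/5.563 = 0.033962 + 0.047097 = 0.081059
R_eff = 1/U_eff = 12.337 ft²·°F·h/BTU
Q = 718.5 × 76.27 / 12.337 = 4442 BTU/h

4442 BTU/h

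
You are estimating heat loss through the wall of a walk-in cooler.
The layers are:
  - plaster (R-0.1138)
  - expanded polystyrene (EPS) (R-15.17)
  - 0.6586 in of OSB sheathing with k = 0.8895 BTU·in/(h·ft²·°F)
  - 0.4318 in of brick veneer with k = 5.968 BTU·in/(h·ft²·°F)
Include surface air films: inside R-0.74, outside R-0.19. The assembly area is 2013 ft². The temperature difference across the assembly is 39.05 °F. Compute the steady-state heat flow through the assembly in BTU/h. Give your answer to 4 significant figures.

0.6586/0.8895 = 0.74042
0.4318/5.968 = 0.072353
R_total = 0.74 + 0.1138 + 15.17 + 0.74042 + 0.072353 + 0.19 = 17.027 ft²·°F·h/BTU
Q = A·ΔT/R = 2013 × 39.05 / 17.027 = 4616.8 BTU/h

4617 BTU/h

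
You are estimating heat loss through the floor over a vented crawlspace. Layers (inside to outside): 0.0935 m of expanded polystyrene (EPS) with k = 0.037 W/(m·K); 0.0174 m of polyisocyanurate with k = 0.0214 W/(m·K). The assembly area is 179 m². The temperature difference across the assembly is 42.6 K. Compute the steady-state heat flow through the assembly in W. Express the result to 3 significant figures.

0.0935/0.037 = 2.527
0.0174/0.0214 = 0.8131
R_total = 2.527 + 0.8131 = 3.34 m²·K/W
Q = A·ΔT/R = 179 × 42.6 / 3.34 = 2283 W

2280 W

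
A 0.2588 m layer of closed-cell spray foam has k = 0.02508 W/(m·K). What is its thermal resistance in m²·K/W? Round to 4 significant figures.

R = L/k = 0.2588/0.02508 = 10.319 m²·K/W

10.32 m²·K/W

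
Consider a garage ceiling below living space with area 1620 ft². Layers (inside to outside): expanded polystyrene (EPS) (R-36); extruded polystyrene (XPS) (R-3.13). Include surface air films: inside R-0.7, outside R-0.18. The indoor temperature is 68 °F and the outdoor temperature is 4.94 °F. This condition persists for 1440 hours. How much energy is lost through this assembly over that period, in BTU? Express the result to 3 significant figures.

R_total = 0.7 + 36 + 3.13 + 0.18 = 40.01 ft²·°F·h/BTU
Q = 1620 × (68 − 4.94) / 40.01 = 2553 BTU/h
E = 2553 × 1440 = 3677000 BTU

3680000 BTU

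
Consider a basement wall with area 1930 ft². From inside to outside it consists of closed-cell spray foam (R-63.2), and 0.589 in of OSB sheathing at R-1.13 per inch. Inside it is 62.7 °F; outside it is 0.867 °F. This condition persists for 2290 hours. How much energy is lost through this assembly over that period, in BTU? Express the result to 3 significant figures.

0.589 × 1.13 = 0.6656
R_total = 63.2 + 0.6656 = 63.87 ft²·°F·h/BTU
Q = 1930 × (62.7 − 0.867) / 63.87 = 1869 BTU/h
E = 1869 × 2290 = 4279000 BTU

4280000 BTU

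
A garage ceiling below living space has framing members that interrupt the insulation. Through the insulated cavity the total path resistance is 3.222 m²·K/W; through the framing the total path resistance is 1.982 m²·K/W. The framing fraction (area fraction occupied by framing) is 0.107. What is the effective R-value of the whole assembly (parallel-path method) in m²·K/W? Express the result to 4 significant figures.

3.020 m²·K/W

U_eff = 0.893/3.222 + 0.107/1.982 = 0.27716 + 0.053986 = 0.33114
R_eff = 1/U_eff = 3.0198 m²·K/W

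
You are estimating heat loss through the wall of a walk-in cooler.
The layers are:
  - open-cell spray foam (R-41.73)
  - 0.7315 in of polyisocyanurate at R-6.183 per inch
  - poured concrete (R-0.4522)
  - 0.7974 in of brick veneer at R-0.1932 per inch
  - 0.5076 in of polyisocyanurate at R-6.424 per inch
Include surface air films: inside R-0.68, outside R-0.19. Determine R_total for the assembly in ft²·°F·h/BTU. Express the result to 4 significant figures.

50.99 ft²·°F·h/BTU

0.7315 × 6.183 = 4.5229
0.7974 × 0.1932 = 0.15406
0.5076 × 6.424 = 3.2608
R_total = 0.68 + 41.73 + 4.5229 + 0.4522 + 0.15406 + 3.2608 + 0.19 = 50.99 ft²·°F·h/BTU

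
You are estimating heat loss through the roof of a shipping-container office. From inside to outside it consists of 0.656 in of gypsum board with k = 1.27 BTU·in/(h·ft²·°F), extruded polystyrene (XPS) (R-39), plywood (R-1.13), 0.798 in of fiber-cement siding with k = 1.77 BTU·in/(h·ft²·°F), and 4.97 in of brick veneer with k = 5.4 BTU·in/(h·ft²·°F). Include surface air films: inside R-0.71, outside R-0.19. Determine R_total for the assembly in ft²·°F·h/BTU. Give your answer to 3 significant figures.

42.9 ft²·°F·h/BTU

0.656/1.27 = 0.5165
0.798/1.77 = 0.4508
4.97/5.4 = 0.9204
R_total = 0.71 + 0.5165 + 39 + 1.13 + 0.4508 + 0.9204 + 0.19 = 42.92 ft²·°F·h/BTU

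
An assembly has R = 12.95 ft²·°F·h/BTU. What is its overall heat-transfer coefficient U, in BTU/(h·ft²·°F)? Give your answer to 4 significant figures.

0.07722 BTU/(h·ft²·°F)

U = 1/R = 1/12.95 = 0.07722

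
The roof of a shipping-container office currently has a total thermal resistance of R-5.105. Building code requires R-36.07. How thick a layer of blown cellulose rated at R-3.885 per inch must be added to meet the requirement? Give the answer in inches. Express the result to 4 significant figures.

7.970 in

ΔR = 36.07 − 5.105 = 30.965 ft²·°F·h/BTU
L = ΔR / (R/in) = 30.965/3.885 = 7.9704 in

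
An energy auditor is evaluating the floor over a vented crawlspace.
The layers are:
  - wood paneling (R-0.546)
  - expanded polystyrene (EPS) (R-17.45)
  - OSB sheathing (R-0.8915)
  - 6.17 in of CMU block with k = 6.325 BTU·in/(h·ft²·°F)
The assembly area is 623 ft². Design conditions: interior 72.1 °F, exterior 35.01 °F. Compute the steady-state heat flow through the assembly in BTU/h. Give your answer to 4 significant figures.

6.17/6.325 = 0.97549
R_total = 0.546 + 17.45 + 0.8915 + 0.97549 = 19.863 ft²·°F·h/BTU
Q = A·ΔT/R = 623 × (72.1 − 35.01) / 19.863 = 1163.3 BTU/h

1163 BTU/h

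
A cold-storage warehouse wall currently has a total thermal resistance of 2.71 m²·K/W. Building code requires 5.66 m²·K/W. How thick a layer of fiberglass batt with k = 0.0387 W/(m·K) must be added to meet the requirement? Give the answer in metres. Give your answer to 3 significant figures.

ΔR = 5.66 − 2.71 = 2.95 m²·K/W
L = ΔR × k = 2.95 × 0.0387 = 0.1142 m

0.114 m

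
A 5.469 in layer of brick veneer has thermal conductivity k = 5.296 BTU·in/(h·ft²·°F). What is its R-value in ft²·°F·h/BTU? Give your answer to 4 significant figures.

1.033 ft²·°F·h/BTU

R = L/k = 5.469/5.296 = 1.0327 ft²·°F·h/BTU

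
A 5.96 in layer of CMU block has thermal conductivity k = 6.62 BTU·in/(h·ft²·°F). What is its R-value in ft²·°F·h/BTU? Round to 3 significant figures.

R = L/k = 5.96/6.62 = 0.9003 ft²·°F·h/BTU

0.900 ft²·°F·h/BTU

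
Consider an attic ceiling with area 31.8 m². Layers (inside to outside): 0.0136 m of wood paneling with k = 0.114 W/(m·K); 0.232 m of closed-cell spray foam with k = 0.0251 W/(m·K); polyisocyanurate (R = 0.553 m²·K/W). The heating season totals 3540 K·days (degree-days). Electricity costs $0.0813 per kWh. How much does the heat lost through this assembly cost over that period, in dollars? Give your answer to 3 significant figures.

22.2 dollars

0.0136/0.114 = 0.1193
0.232/0.0251 = 9.243
R_total = 0.1193 + 9.243 + 0.553 = 9.915 m²·K/W
E = A × HDD × 24 / R / 1000 = 31.8 × 3540 × 24 / 9.915 / 1000 = 272.5 kWh
Cost = 272.5 × 0.0813 = $22.15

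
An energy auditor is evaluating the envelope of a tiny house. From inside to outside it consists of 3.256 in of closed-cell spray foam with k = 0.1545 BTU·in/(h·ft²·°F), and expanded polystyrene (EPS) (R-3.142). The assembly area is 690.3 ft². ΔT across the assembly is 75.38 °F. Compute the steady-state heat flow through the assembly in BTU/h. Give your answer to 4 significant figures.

3.256/0.1545 = 21.074
R_total = 21.074 + 3.142 = 24.216 ft²·°F·h/BTU
Q = A·ΔT/R = 690.3 × 75.38 / 24.216 = 2148.7 BTU/h

2149 BTU/h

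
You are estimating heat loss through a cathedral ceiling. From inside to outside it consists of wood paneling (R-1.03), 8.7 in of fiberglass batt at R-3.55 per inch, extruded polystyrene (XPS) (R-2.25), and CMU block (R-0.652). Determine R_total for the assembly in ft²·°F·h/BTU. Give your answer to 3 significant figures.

8.7 × 3.55 = 30.88
R_total = 1.03 + 30.88 + 2.25 + 0.652 = 34.82 ft²·°F·h/BTU

34.8 ft²·°F·h/BTU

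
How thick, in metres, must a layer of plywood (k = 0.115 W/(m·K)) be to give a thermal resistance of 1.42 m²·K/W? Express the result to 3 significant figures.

L = R·k = 1.42 × 0.115 = 0.1633 m

0.163 m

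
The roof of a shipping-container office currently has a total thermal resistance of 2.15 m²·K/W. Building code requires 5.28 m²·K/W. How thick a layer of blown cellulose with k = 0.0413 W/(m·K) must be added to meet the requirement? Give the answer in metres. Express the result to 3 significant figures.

ΔR = 5.28 − 2.15 = 3.13 m²·K/W
L = ΔR × k = 3.13 × 0.0413 = 0.1293 m

0.129 m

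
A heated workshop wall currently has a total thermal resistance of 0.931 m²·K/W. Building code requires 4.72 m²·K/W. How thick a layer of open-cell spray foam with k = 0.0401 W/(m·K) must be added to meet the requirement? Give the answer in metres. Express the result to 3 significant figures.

ΔR = 4.72 − 0.931 = 3.789 m²·K/W
L = ΔR × k = 3.789 × 0.0401 = 0.1519 m

0.152 m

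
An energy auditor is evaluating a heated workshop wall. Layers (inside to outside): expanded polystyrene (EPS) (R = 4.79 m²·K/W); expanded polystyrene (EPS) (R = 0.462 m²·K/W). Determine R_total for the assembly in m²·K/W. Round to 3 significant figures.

R_total = 4.79 + 0.462 = 5.252 m²·K/W

5.25 m²·K/W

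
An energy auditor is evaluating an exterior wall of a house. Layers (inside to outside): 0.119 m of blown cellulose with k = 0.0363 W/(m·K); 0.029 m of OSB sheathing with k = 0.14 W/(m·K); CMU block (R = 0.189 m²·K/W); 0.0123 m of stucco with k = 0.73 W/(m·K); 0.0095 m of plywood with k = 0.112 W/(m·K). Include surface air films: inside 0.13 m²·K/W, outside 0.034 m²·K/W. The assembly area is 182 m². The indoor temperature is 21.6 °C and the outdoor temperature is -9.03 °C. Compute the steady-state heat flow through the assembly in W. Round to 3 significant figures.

1410 W

0.119/0.0363 = 3.278
0.029/0.14 = 0.2071
0.0123/0.73 = 0.01685
0.0095/0.112 = 0.08482
R_total = 0.13 + 3.278 + 0.2071 + 0.189 + 0.01685 + 0.08482 + 0.034 = 3.94 m²·K/W
Q = A·ΔT/R = 182 × (21.6 − (-9.03)) / 3.94 = 1415 W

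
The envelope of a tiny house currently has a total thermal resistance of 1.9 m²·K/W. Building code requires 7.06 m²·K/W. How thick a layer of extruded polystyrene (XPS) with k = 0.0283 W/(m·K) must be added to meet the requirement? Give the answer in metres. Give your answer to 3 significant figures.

ΔR = 7.06 − 1.9 = 5.16 m²·K/W
L = ΔR × k = 5.16 × 0.0283 = 0.146 m

0.146 m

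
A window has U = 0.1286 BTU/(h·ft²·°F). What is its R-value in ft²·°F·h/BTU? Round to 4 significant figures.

R = 1/U = 1/0.1286 = 7.776

7.776 ft²·°F·h/BTU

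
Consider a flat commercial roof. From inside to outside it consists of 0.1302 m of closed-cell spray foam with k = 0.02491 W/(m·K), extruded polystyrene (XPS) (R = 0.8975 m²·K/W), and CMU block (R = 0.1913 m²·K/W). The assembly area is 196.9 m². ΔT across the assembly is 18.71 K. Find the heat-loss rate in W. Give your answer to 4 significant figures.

583.3 W

0.1302/0.02491 = 5.2268
R_total = 5.2268 + 0.8975 + 0.1913 = 6.3156 m²·K/W
Q = A·ΔT/R = 196.9 × 18.71 / 6.3156 = 583.32 W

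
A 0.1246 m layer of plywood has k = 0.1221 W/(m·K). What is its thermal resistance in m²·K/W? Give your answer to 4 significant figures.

1.020 m²·K/W

R = L/k = 0.1246/0.1221 = 1.0205 m²·K/W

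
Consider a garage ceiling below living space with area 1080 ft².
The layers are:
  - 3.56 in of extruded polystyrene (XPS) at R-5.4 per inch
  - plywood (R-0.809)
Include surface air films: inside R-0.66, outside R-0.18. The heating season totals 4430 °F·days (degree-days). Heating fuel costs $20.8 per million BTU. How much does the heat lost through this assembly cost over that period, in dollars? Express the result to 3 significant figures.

3.56 × 5.4 = 19.22
R_total = 0.66 + 19.22 + 0.809 + 0.18 = 20.87 ft²·°F·h/BTU
E = A × HDD × 24 / R = 1080 × 4430 × 24 / 20.87 = 5501000 BTU
Cost = 5501000/10⁶ × 20.8 = $114.4

114 dollars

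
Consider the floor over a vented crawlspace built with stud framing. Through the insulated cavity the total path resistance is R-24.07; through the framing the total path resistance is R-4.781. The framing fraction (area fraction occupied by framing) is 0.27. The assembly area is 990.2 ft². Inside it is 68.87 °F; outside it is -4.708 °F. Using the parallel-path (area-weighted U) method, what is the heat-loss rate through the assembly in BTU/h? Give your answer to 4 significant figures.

6324 BTU/h

U_eff = 0.73/24.07 + 0.27/4.781 = 0.030328 + 0.056474 = 0.086802
R_eff = 1/U_eff = 11.521 ft²·°F·h/BTU
Q = 990.2 × (68.87 − (-4.708)) / 11.521 = 6324.1 BTU/h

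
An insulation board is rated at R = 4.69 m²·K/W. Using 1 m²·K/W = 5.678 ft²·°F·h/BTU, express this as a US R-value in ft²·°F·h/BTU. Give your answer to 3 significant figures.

26.6 ft²·°F·h/BTU

R_US = 4.69 × 5.678 = 26.63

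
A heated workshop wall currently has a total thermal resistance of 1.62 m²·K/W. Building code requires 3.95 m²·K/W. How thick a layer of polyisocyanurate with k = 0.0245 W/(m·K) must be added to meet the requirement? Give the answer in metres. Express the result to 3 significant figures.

0.0571 m

ΔR = 3.95 − 1.62 = 2.33 m²·K/W
L = ΔR × k = 2.33 × 0.0245 = 0.05709 m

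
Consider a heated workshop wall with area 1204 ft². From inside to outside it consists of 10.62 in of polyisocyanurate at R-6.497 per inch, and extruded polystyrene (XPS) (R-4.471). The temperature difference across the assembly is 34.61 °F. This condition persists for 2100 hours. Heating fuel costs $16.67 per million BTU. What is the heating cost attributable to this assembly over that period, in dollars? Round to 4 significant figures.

19.86 dollars

10.62 × 6.497 = 68.998
R_total = 68.998 + 4.471 = 73.469 ft²·°F·h/BTU
Q = 1204 × 34.61 / 73.469 = 567.18 BTU/h
E = 567.18 × 2100 = 1191100 BTU
Cost = 1191100/10⁶ × 16.67 = $19.855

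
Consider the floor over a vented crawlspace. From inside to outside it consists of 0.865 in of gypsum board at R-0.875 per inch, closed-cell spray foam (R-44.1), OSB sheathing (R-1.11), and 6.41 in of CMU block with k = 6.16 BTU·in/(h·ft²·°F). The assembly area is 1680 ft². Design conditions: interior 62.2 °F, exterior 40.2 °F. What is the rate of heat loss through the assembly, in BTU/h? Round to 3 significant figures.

0.865 × 0.875 = 0.7569
6.41/6.16 = 1.041
R_total = 0.7569 + 44.1 + 1.11 + 1.041 = 47.01 ft²·°F·h/BTU
Q = A·ΔT/R = 1680 × (62.2 − 40.2) / 47.01 = 786.3 BTU/h

786 BTU/h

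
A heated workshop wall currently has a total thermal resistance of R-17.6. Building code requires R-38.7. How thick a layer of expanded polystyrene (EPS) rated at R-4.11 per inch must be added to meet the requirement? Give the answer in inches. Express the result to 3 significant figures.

ΔR = 38.7 − 17.6 = 21.1 ft²·°F·h/BTU
L = ΔR / (R/in) = 21.1/4.11 = 5.134 in

5.13 in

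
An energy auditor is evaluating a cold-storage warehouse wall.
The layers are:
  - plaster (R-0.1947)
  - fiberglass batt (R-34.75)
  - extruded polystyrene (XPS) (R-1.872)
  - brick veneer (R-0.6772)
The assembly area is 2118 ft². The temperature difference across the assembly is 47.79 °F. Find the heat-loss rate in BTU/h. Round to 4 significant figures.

R_total = 0.1947 + 34.75 + 1.872 + 0.6772 = 37.494 ft²·°F·h/BTU
Q = A·ΔT/R = 2118 × 47.79 / 37.494 = 2699.6 BTU/h

2700 BTU/h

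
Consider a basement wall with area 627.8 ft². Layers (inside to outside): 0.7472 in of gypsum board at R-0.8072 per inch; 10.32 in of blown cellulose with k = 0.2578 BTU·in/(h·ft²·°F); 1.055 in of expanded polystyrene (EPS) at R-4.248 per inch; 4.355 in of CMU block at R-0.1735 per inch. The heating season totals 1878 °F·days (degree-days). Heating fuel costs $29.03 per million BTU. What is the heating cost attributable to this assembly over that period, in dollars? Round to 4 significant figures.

0.7472 × 0.8072 = 0.60314
10.32/0.2578 = 40.031
1.055 × 4.248 = 4.4816
4.355 × 0.1735 = 0.75559
R_total = 0.60314 + 40.031 + 4.4816 + 0.75559 = 45.871 ft²·°F·h/BTU
E = A × HDD × 24 / R = 627.8 × 1878 × 24 / 45.871 = 616860 BTU
Cost = 616860/10⁶ × 29.03 = $17.907

17.91 dollars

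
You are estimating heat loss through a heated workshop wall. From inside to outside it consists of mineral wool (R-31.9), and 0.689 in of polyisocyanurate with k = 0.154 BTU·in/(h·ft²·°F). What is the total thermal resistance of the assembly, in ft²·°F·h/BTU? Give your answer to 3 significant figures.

36.4 ft²·°F·h/BTU

0.689/0.154 = 4.474
R_total = 31.9 + 4.474 = 36.37 ft²·°F·h/BTU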